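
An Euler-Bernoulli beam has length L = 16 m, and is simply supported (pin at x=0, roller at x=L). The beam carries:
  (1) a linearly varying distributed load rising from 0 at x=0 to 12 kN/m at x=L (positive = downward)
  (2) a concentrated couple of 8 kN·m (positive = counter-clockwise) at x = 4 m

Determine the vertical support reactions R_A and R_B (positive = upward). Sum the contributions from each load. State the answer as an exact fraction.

Load 1 — triangular load w₀=12 kN/m (0→w₀ over full span):
  R_A = w₀L/6 = 12·16/6 = 32 kN
  R_B = w₀L/3 = 12·16/3 = 64 kN
Load 2 — applied couple M₀=8 kN·m at a=4 m (b=L-a=12):
  R_A = M₀/L = 8/16 = 1/2 kN
  R_B = -M₀/L = -8/16 = -1/2 kN
Superposition: R_A = 65/2 kN, R_B = 127/2 kN

R_A = 65/2 kN, R_B = 127/2 kN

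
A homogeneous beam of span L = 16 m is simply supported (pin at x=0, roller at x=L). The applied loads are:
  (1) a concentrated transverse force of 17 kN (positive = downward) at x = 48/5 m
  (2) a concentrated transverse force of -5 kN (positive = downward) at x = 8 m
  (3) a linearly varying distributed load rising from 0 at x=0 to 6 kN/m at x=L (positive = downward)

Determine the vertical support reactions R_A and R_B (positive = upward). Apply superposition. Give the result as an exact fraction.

Load 1 — point force P=17 kN at a=48/5 m (b=L-a=32/5):
  R_A = Pb/L = 17·(32/5)/16 = 34/5 kN
  R_B = Pa/L = 17·(48/5)/16 = 51/5 kN
Load 2 — point force P=-5 kN at a=8 m (b=L-a=8):
  R_A = Pb/L = (-5)·8/16 = -5/2 kN
  R_B = Pa/L = (-5)·8/16 = -5/2 kN
Load 3 — triangular load w₀=6 kN/m (0→w₀ over full span):
  R_A = w₀L/6 = 6·16/6 = 16 kN
  R_B = w₀L/3 = 6·16/3 = 32 kN
Superposition: R_A = 203/10 kN, R_B = 397/10 kN

R_A = 203/10 kN, R_B = 397/10 kN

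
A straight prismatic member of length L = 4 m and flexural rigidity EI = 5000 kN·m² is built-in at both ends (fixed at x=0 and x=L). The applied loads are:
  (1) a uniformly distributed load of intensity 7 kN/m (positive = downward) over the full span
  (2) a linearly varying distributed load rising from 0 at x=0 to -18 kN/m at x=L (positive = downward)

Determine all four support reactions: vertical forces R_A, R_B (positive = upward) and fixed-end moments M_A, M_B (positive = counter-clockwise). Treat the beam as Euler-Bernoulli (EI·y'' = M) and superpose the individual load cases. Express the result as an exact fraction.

Load 1 — uniform load w=7 kN/m over full span:
  R_A = wL/2 = 7·4/2 = 14 kN
  M_A = wL²/12 = 7·4²/12 = 28/3 kN·m
  R_B = wL/2 = 7·4/2 = 14 kN
  M_B = -wL²/12 = -7·4²/12 = -28/3 kN·m
Load 2 — triangular load w₀=-18 kN/m (0→w₀ over full span):
  R_A = 3w₀L/20 = 3·(-18)·4/20 = -54/5 kN
  M_A = w₀L²/30 = (-18)·4²/30 = -48/5 kN·m
  R_B = 7w₀L/20 = 7·(-18)·4/20 = -126/5 kN
  M_B = -w₀L²/20 = -(-18)·4²/20 = 72/5 kN·m
Superposition: R_A = 16/5 kN, M_A = -4/15 kN·m, R_B = -56/5 kN, M_B = 76/15 kN·m

R_A = 16/5 kN, M_A = -4/15 kN·m, R_B = -56/5 kN, M_B = 76/15 kN·m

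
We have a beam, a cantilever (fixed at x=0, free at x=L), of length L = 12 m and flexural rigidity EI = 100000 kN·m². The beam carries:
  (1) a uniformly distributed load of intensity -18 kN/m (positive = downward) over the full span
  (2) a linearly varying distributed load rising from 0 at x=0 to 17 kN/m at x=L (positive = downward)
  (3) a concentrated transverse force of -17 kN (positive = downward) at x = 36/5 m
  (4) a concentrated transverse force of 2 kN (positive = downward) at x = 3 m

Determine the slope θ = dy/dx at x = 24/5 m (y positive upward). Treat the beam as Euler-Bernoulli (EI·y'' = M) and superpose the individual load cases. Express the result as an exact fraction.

θ(24/5) = 1046151/62500000 rad

Load 1 — uniform load w=-18 kN/m over full span:
  θ_1 = -wx(x²-3Lx+3L²)/(6EI) = -(-18)·(24/5)·((24/5)²-3·12·(24/5)+3·12²)/(6·100000) = 15876/390625 rad
Load 2 — triangular load w₀=17 kN/m (0→w₀ over full span):
  θ_2 = (w₀Lx²/4-w₀L²x/3-w₀x⁴/(24L))/EI = (17·12·(24/5)²/4-17·12²·(24/5)/3-17·(24/5)⁴/(24·12))/100000 = -54162/1953125 rad
Load 3 — point force P=-17 kN at a=36/5 m (b=L-a=24/5):
  θ_3 = -Px(2a-x)/(2EI)  [x≤a] = -(-17)·(24/5)·(2·(36/5)-(24/5))/(2·100000) = 306/78125 rad
Load 4 — point force P=2 kN at a=3 m (b=L-a=9):
  θ_4 = -Pa²/(2EI)  [x>a] = -2·3²/(2·100000) = -9/100000 rad
Superposition: θ = Σ θ_i = 1046151/62500000 rad ≈ 0.016738 rad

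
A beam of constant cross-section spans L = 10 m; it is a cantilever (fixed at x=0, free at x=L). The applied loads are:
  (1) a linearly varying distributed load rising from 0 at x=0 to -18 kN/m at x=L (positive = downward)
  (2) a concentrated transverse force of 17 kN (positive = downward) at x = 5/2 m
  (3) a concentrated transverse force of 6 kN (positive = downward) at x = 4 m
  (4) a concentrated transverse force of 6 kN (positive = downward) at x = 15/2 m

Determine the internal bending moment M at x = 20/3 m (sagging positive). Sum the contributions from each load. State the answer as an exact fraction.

M(20/3) = 755/9 kN·m

Load 1 — triangular load w₀=-18 kN/m (0→w₀ over full span):
  M_1 = w₀Lx/2 - w₀L²/3 - w₀x³/(6L) = (-18)·10·(20/3)/2 - (-18)·10²/3 - (-18)·(20/3)³/(6·10) = 800/9 kN·m
Load 2 — point force P=17 kN at a=5/2 m (b=L-a=15/2):
  M_2 = 0  [x>a] = 0 kN·m
Load 3 — point force P=6 kN at a=4 m (b=L-a=6):
  M_3 = 0  [x>a] = 0 kN·m
Load 4 — point force P=6 kN at a=15/2 m (b=L-a=5/2):
  M_4 = -P(a-x)  [x≤a] = -6·((15/2)-(20/3)) = -5 kN·m
Superposition: M = Σ M_i = 755/9 kN·m ≈ 83.888889 kN·m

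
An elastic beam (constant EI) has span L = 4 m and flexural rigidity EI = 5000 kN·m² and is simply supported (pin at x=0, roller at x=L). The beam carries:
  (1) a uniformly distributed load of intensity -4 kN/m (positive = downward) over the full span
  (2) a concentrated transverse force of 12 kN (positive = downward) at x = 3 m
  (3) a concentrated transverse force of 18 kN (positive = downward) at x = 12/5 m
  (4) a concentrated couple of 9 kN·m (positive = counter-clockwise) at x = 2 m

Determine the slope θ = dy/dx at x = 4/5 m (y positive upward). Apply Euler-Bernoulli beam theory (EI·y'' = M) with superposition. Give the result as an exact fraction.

Load 1 — uniform load w=-4 kN/m over full span:
  θ_1 = -w(L³-6Lx²+4x³)/(24EI) = -(-4)·(4³-6·4·(4/5)²+4·(4/5)³)/(24·5000) = 132/78125 rad
Load 2 — point force P=12 kN at a=3 m (b=L-a=1):
  θ_2 = -Pb(L²-b²-3x²)/(6LEI)  [x≤a] = -12·1·(4²-1²-3·(4/5)²)/(6·4·5000) = -327/250000 rad
Load 3 — point force P=18 kN at a=12/5 m (b=L-a=8/5):
  θ_3 = -Pb(L²-b²-3x²)/(6LEI)  [x≤a] = -18·(8/5)·(4²-(8/5)²-3·(4/5)²)/(6·4·5000) = -216/78125 rad
Load 4 — applied couple M₀=9 kN·m at a=2 m (b=L-a=2):
  θ_4 = (M₀x²/(2L)+C₁)/EI  [x≤a] with C₁=M₀(3b²-L²)/(6L)=-3/2 = (9·(4/5)²/(2·4)+(-3/2))/5000 = -39/250000 rad
Superposition: θ = Σ θ_i = -1587/625000 rad ≈ -0.002539 rad

θ(4/5) = -1587/625000 rad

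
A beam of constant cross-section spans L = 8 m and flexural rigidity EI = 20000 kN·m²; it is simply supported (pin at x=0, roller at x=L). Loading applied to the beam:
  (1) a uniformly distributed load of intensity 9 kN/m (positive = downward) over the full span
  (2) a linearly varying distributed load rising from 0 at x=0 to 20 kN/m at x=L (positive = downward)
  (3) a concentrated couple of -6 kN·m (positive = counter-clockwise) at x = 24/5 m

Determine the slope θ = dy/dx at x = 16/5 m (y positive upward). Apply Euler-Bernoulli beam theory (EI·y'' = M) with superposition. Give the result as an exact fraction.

Load 1 — uniform load w=9 kN/m over full span:
  θ_1 = -w(L³-6Lx²+4x³)/(24EI) = -9·(8³-6·8·(16/5)²+4·(16/5)³)/(24·20000) = -222/78125 rad
Load 2 — triangular load w₀=20 kN/m (0→w₀ over full span):
  θ_2 = -w₀(7L⁴-30L²x²+15x⁴)/(360LEI) = -20·(7·8⁴-30·8²·(16/5)²+15·(16/5)⁴)/(360·8·20000) = -2584/703125 rad
Load 3 — applied couple M₀=-6 kN·m at a=24/5 m (b=L-a=16/5):
  θ_3 = (M₀x²/(2L)+C₁)/EI  [x≤a] with C₁=M₀(3b²-L²)/(6L)=104/25 = ((-6)·(16/5)²/(2·8)+(104/25))/20000 = 1/62500 rad
Superposition: θ = Σ θ_i = -18283/2812500 rad ≈ -0.006501 rad

θ(16/5) = -18283/2812500 rad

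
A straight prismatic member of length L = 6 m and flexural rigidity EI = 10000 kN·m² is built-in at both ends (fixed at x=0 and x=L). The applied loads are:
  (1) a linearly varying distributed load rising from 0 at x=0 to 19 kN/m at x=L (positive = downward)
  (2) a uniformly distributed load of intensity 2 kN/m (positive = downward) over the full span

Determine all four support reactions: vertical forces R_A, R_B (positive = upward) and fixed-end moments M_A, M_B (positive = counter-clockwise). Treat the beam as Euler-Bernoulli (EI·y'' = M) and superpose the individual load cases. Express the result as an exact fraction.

Load 1 — triangular load w₀=19 kN/m (0→w₀ over full span):
  R_A = 3w₀L/20 = 3·19·6/20 = 171/10 kN
  M_A = w₀L²/30 = 19·6²/30 = 114/5 kN·m
  R_B = 7w₀L/20 = 7·19·6/20 = 399/10 kN
  M_B = -w₀L²/20 = -19·6²/20 = -171/5 kN·m
Load 2 — uniform load w=2 kN/m over full span:
  R_A = wL/2 = 2·6/2 = 6 kN
  M_A = wL²/12 = 2·6²/12 = 6 kN·m
  R_B = wL/2 = 2·6/2 = 6 kN
  M_B = -wL²/12 = -2·6²/12 = -6 kN·m
Superposition: R_A = 231/10 kN, M_A = 144/5 kN·m, R_B = 459/10 kN, M_B = -201/5 kN·m

R_A = 231/10 kN, M_A = 144/5 kN·m, R_B = 459/10 kN, M_B = -201/5 kN·m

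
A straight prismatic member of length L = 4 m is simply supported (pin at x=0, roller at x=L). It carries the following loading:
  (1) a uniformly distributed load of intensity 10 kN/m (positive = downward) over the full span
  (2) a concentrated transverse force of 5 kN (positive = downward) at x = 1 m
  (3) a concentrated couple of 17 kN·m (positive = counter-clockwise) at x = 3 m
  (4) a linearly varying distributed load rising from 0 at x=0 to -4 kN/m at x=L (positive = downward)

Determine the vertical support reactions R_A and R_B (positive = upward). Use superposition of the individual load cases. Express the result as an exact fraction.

R_A = 76/3 kN, R_B = 35/3 kN

Load 1 — uniform load w=10 kN/m over full span:
  R_A = wL/2 = 10·4/2 = 20 kN
  R_B = wL/2 = 10·4/2 = 20 kN
Load 2 — point force P=5 kN at a=1 m (b=L-a=3):
  R_A = Pb/L = 5·3/4 = 15/4 kN
  R_B = Pa/L = 5·1/4 = 5/4 kN
Load 3 — applied couple M₀=17 kN·m at a=3 m (b=L-a=1):
  R_A = M₀/L = 17/4 kN
  R_B = -M₀/L = -17/4 kN
Load 4 — triangular load w₀=-4 kN/m (0→w₀ over full span):
  R_A = w₀L/6 = (-4)·4/6 = -8/3 kN
  R_B = w₀L/3 = (-4)·4/3 = -16/3 kN
Superposition: R_A = 76/3 kN, R_B = 35/3 kN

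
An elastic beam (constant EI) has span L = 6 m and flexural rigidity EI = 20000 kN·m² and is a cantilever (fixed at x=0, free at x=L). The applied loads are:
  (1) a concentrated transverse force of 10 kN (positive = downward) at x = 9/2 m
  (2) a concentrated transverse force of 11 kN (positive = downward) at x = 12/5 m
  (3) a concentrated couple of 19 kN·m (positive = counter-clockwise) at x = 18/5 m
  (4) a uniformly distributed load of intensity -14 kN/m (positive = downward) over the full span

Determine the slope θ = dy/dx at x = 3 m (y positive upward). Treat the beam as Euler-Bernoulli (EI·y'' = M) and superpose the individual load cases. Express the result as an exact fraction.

θ(3) = 294/15625 rad

Load 1 — point force P=10 kN at a=9/2 m (b=L-a=3/2):
  θ_1 = -Px(2a-x)/(2EI)  [x≤a] = -10·3·(2·(9/2)-3)/(2·20000) = -9/2000 rad
Load 2 — point force P=11 kN at a=12/5 m (b=L-a=18/5):
  θ_2 = -Pa²/(2EI)  [x>a] = -11·(12/5)²/(2·20000) = -99/62500 rad
Load 3 — applied couple M₀=19 kN·m at a=18/5 m (b=L-a=12/5):
  θ_3 = M₀x/EI  [x≤a] = 19·3/20000 = 57/20000 rad
Load 4 — uniform load w=-14 kN/m over full span:
  θ_4 = -wx(x²-3Lx+3L²)/(6EI) = -(-14)·3·(3²-3·6·3+3·6²)/(6·20000) = 441/20000 rad
Superposition: θ = Σ θ_i = 294/15625 rad ≈ 0.018816 rad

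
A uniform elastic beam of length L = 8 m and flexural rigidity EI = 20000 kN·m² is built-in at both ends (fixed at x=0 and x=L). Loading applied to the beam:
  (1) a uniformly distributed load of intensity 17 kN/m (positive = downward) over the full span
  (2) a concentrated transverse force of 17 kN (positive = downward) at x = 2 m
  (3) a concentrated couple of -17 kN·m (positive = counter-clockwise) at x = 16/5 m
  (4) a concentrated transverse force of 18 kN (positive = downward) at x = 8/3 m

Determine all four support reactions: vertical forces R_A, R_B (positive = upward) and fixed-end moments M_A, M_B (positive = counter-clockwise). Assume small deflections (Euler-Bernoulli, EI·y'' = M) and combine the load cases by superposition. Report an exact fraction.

Load 1 — uniform load w=17 kN/m over full span:
  R_A = wL/2 = 17·8/2 = 68 kN
  M_A = wL²/12 = 17·8²/12 = 272/3 kN·m
  R_B = wL/2 = 17·8/2 = 68 kN
  M_B = -wL²/12 = -17·8²/12 = -272/3 kN·m
Load 2 — point force P=17 kN at a=2 m (b=L-a=6):
  R_A = Pb²(3a+b)/L³ = 17·6²·(3·2+6)/8³ = 459/32 kN
  M_A = Pab²/L² = 17·2·6²/8² = 153/8 kN·m
  R_B = Pa²(a+3b)/L³ = 17·2²·(2+3·6)/8³ = 85/32 kN
  M_B = -Pa²b/L² = -17·2²·6/8² = -51/8 kN·m
Load 3 — applied couple M₀=-17 kN·m at a=16/5 m (b=L-a=24/5):
  R_A = 6M₀ab/L³ = 6·(-17)·(16/5)·(24/5)/8³ = -153/50 kN
  M_A = M₀b(2a-b)/L² = (-17)·(24/5)·(2·(16/5)-(24/5))/8² = -51/25 kN·m
  R_B = -6M₀ab/L³ = -6·(-17)·(16/5)·(24/5)/8³ = 153/50 kN
  M_B = M₀a(2b-a)/L² = (-17)·(16/5)·(2·(24/5)-(16/5))/8² = -136/25 kN·m
Load 4 — point force P=18 kN at a=8/3 m (b=L-a=16/3):
  R_A = Pb²(3a+b)/L³ = 18·(16/3)²·(3·(8/3)+(16/3))/8³ = 40/3 kN
  M_A = Pab²/L² = 18·(8/3)·(16/3)²/8² = 64/3 kN·m
  R_B = Pa²(a+3b)/L³ = 18·(8/3)²·((8/3)+3·(16/3))/8³ = 14/3 kN
  M_B = -Pa²b/L² = -18·(8/3)²·(16/3)/8² = -32/3 kN·m
Superposition: R_A = 222281/2400 kN, M_A = 25817/200 kN·m, R_B = 188119/2400 kN, M_B = -67889/600 kN·m

R_A = 222281/2400 kN, M_A = 25817/200 kN·m, R_B = 188119/2400 kN, M_B = -67889/600 kN·m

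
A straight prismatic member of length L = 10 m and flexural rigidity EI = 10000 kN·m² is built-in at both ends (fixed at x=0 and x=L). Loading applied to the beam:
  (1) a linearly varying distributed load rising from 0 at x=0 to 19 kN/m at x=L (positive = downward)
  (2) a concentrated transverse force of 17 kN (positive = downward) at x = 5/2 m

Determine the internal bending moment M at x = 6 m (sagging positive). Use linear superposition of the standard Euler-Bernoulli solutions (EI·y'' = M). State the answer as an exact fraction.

Load 1 — triangular load w₀=19 kN/m (0→w₀ over full span):
  M_1 = 3w₀Lx/20 - w₀L²/30 - w₀x³/(6L) = 3·19·10·6/20 - 19·10²/30 - 19·6³/(6·10) = 589/15 kN·m
Load 2 — point force P=17 kN at a=5/2 m (b=L-a=15/2):
  M_2 = Pa²(a+3b)(L-x)/L³ - Pa²b/L²  [x>a] = 17·(5/2)²·((5/2)+3·(15/2))·(10-6)/10³ - 17·(5/2)²·(15/2)/10² = 85/32 kN·m
Superposition: M = Σ M_i = 20123/480 kN·m ≈ 41.922917 kN·m

M(6) = 20123/480 kN·m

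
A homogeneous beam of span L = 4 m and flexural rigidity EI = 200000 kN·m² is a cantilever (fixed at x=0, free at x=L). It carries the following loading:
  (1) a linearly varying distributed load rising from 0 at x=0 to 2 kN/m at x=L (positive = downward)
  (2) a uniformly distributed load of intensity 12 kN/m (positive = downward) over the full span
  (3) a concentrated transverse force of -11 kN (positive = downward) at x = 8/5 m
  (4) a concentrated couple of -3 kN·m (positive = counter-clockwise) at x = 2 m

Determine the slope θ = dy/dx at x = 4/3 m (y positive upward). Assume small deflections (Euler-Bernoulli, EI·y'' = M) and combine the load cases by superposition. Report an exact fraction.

Load 1 — triangular load w₀=2 kN/m (0→w₀ over full span):
  θ_1 = (w₀Lx²/4-w₀L²x/3-w₀x⁴/(24L))/EI = (2·4·(4/3)²/4-2·4²·(4/3)/3-2·(4/3)⁴/(24·4))/200000 = -163/3037500 rad
Load 2 — uniform load w=12 kN/m over full span:
  θ_2 = -wx(x²-3Lx+3L²)/(6EI) = -12·(4/3)·((4/3)²-3·4·(4/3)+3·4²)/(6·200000) = -38/84375 rad
Load 3 — point force P=-11 kN at a=8/5 m (b=L-a=12/5):
  θ_3 = -Px(2a-x)/(2EI)  [x≤a] = -(-11)·(4/3)·(2·(8/5)-(4/3))/(2·200000) = 77/1125000 rad
Load 4 — applied couple M₀=-3 kN·m at a=2 m (b=L-a=2):
  θ_4 = M₀x/EI  [x≤a] = (-3)·(4/3)/200000 = -1/50000 rad
Superposition: θ = Σ θ_i = -27677/60750000 rad ≈ -0.000456 rad

θ(4/3) = -27677/60750000 rad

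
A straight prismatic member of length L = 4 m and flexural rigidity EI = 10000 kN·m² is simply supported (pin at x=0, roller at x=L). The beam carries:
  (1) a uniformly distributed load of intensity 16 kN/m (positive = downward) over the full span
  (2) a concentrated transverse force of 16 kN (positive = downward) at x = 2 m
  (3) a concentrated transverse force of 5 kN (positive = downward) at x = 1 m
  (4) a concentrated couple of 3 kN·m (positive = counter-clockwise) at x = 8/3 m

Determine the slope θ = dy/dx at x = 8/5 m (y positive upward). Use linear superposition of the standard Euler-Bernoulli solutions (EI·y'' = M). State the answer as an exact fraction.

θ(8/5) = -57713/30000000 rad

Load 1 — uniform load w=16 kN/m over full span:
  θ_1 = -w(L³-6Lx²+4x³)/(24EI) = -16·(4³-6·4·(8/5)²+4·(8/5)³)/(24·10000) = -296/234375 rad
Load 2 — point force P=16 kN at a=2 m (b=L-a=2):
  θ_2 = -Pb(L²-b²-3x²)/(6LEI)  [x≤a] = -16·2·(4²-2²-3·(8/5)²)/(6·4·10000) = -9/15625 rad
Load 3 — point force P=5 kN at a=1 m (b=L-a=3):
  θ_3 = -Pa(2L²-6Lx+3x²+a²)/(6LEI)  [x>a] = -5·1·(2·4²-6·4·(8/5)+3·(8/5)²+1²)/(6·4·10000) = -19/400000 rad
Load 4 — applied couple M₀=3 kN·m at a=8/3 m (b=L-a=4/3):
  θ_4 = (M₀x²/(2L)+C₁)/EI  [x≤a] with C₁=M₀(3b²-L²)/(6L)=-4/3 = (3·(8/5)²/(2·4)+(-4/3))/10000 = -7/187500 rad
Superposition: θ = Σ θ_i = -57713/30000000 rad ≈ -0.001924 rad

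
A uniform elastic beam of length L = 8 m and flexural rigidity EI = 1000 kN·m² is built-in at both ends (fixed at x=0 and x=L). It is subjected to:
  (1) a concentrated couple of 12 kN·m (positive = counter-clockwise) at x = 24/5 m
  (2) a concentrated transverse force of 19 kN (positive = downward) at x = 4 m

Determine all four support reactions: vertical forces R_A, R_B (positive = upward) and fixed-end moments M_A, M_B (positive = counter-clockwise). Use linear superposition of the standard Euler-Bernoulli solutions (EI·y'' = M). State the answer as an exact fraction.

Load 1 — applied couple M₀=12 kN·m at a=24/5 m (b=L-a=16/5):
  R_A = 6M₀ab/L³ = 6·12·(24/5)·(16/5)/8³ = 54/25 kN
  M_A = M₀b(2a-b)/L² = 12·(16/5)·(2·(24/5)-(16/5))/8² = 96/25 kN·m
  R_B = -6M₀ab/L³ = -6·12·(24/5)·(16/5)/8³ = -54/25 kN
  M_B = M₀a(2b-a)/L² = 12·(24/5)·(2·(16/5)-(24/5))/8² = 36/25 kN·m
Load 2 — point force P=19 kN at a=4 m (b=L-a=4):
  R_A = Pb²(3a+b)/L³ = 19·4²·(3·4+4)/8³ = 19/2 kN
  M_A = Pab²/L² = 19·4·4²/8² = 19 kN·m
  R_B = Pa²(a+3b)/L³ = 19·4²·(4+3·4)/8³ = 19/2 kN
  M_B = -Pa²b/L² = -19·4²·4/8² = -19 kN·m
Superposition: R_A = 583/50 kN, M_A = 571/25 kN·m, R_B = 367/50 kN, M_B = -439/25 kN·m

R_A = 583/50 kN, M_A = 571/25 kN·m, R_B = 367/50 kN, M_B = -439/25 kN·m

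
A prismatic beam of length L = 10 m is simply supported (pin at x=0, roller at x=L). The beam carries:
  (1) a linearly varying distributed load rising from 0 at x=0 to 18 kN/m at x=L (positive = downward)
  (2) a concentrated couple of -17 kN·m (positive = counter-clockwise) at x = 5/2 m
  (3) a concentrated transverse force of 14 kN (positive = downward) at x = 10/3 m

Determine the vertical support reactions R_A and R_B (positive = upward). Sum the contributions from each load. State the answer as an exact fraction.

R_A = 1129/30 kN, R_B = 1991/30 kN

Load 1 — triangular load w₀=18 kN/m (0→w₀ over full span):
  R_A = w₀L/6 = 18·10/6 = 30 kN
  R_B = w₀L/3 = 18·10/3 = 60 kN
Load 2 — applied couple M₀=-17 kN·m at a=5/2 m (b=L-a=15/2):
  R_A = M₀/L = (-17)/10 = -17/10 kN
  R_B = -M₀/L = -(-17)/10 = 17/10 kN
Load 3 — point force P=14 kN at a=10/3 m (b=L-a=20/3):
  R_A = Pb/L = 14·(20/3)/10 = 28/3 kN
  R_B = Pa/L = 14·(10/3)/10 = 14/3 kN
Superposition: R_A = 1129/30 kN, R_B = 1991/30 kN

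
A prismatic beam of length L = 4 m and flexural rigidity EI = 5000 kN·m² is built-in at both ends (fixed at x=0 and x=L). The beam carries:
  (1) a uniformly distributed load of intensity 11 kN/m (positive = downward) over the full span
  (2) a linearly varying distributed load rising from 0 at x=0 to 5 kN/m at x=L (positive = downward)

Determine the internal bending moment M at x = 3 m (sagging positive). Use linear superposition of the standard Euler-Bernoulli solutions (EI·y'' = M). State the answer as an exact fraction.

Load 1 — uniform load w=11 kN/m over full span:
  M_1 = wLx/2 - wL²/12 - wx²/2 = 11·4·3/2 - 11·4²/12 - 11·3²/2 = 11/6 kN·m
Load 2 — triangular load w₀=5 kN/m (0→w₀ over full span):
  M_2 = 3w₀Lx/20 - w₀L²/30 - w₀x³/(6L) = 3·5·4·3/20 - 5·4²/30 - 5·3³/(6·4) = 17/24 kN·m
Superposition: M = Σ M_i = 61/24 kN·m ≈ 2.541667 kN·m

M(3) = 61/24 kN·m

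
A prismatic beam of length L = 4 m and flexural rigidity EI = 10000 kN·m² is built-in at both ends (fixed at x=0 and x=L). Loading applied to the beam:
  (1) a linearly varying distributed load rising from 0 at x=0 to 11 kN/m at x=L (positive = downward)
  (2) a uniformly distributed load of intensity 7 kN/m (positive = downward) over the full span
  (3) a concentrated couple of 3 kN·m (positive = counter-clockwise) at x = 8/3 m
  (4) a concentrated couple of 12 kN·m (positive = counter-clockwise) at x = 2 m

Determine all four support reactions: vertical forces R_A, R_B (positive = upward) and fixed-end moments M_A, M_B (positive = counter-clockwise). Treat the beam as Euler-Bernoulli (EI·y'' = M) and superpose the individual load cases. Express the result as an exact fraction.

R_A = 261/10 kN, M_A = 96/5 kN·m, R_B = 239/10 kN, M_B = -227/15 kN·m

Load 1 — triangular load w₀=11 kN/m (0→w₀ over full span):
  R_A = 3w₀L/20 = 3·11·4/20 = 33/5 kN
  M_A = w₀L²/30 = 11·4²/30 = 88/15 kN·m
  R_B = 7w₀L/20 = 7·11·4/20 = 77/5 kN
  M_B = -w₀L²/20 = -11·4²/20 = -44/5 kN·m
Load 2 — uniform load w=7 kN/m over full span:
  R_A = wL/2 = 7·4/2 = 14 kN
  M_A = wL²/12 = 7·4²/12 = 28/3 kN·m
  R_B = wL/2 = 7·4/2 = 14 kN
  M_B = -wL²/12 = -7·4²/12 = -28/3 kN·m
Load 3 — applied couple M₀=3 kN·m at a=8/3 m (b=L-a=4/3):
  R_A = 6M₀ab/L³ = 6·3·(8/3)·(4/3)/4³ = 1 kN
  M_A = M₀b(2a-b)/L² = 3·(4/3)·(2·(8/3)-(4/3))/4² = 1 kN·m
  R_B = -6M₀ab/L³ = -6·3·(8/3)·(4/3)/4³ = -1 kN
  M_B = M₀a(2b-a)/L² = 3·(8/3)·(2·(4/3)-(8/3))/4² = 0 kN·m
Load 4 — applied couple M₀=12 kN·m at a=2 m (b=L-a=2):
  R_A = 6M₀ab/L³ = 6·12·2·2/4³ = 9/2 kN
  M_A = M₀b(2a-b)/L² = 12·2·(2·2-2)/4² = 3 kN·m
  R_B = -6M₀ab/L³ = -6·12·2·2/4³ = -9/2 kN
  M_B = M₀a(2b-a)/L² = 12·2·(2·2-2)/4² = 3 kN·m
Superposition: R_A = 261/10 kN, M_A = 96/5 kN·m, R_B = 239/10 kN, M_B = -227/15 kN·m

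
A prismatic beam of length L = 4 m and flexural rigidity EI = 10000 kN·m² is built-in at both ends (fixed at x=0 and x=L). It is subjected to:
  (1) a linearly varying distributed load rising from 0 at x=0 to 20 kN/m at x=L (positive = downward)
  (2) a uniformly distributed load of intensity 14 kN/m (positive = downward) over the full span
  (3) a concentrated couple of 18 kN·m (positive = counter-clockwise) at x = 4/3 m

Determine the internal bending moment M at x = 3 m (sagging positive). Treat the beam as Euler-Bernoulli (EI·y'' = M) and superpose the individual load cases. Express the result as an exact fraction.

M(3) = 31/6 kN·m

Load 1 — triangular load w₀=20 kN/m (0→w₀ over full span):
  M_1 = 3w₀Lx/20 - w₀L²/30 - w₀x³/(6L) = 3·20·4·3/20 - 20·4²/30 - 20·3³/(6·4) = 17/6 kN·m
Load 2 — uniform load w=14 kN/m over full span:
  M_2 = wLx/2 - wL²/12 - wx²/2 = 14·4·3/2 - 14·4²/12 - 14·3²/2 = 7/3 kN·m
Load 3 — applied couple M₀=18 kN·m at a=4/3 m (b=L-a=8/3):
  M_3 = R_Ax - M_A - M₀  [x>a] with R_A=6, M_A=0 = 6·3 - 0 - 18 = 0 kN·m
Superposition: M = Σ M_i = 31/6 kN·m ≈ 5.166667 kN·m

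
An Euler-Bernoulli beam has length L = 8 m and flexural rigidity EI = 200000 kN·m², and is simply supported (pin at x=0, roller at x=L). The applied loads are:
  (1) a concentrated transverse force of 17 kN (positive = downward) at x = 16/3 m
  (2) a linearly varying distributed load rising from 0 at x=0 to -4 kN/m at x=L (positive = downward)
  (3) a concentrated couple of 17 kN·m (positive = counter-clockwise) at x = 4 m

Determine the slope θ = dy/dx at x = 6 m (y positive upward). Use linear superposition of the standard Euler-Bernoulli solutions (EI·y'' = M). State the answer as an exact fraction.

θ(6) = 22517/324000000 rad

Load 1 — point force P=17 kN at a=16/3 m (b=L-a=8/3):
  θ_1 = -Pa(2L²-6Lx+3x²+a²)/(6LEI)  [x>a] = -17·(16/3)·(2·8²-6·8·6+3·6²+(16/3)²)/(6·8·200000) = 901/4050000 rad
Load 2 — triangular load w₀=-4 kN/m (0→w₀ over full span):
  θ_2 = -w₀(7L⁴-30L²x²+15x⁴)/(360LEI) = -(-4)·(7·8⁴-30·8²·6²+15·6⁴)/(360·8·200000) = -1313/9000000 rad
Load 3 — applied couple M₀=17 kN·m at a=4 m (b=L-a=4):
  θ_3 = (M₀x²/(2L)-M₀(x-a)+C₁)/EI  [x>a] with C₁=M₀(3b²-L²)/(6L)=-17/3 = (17·6²/(2·8)-17·(6-4)+(-17/3))/200000 = -17/2400000 rad
Superposition: θ = Σ θ_i = 22517/324000000 rad ≈ 0.000069 rad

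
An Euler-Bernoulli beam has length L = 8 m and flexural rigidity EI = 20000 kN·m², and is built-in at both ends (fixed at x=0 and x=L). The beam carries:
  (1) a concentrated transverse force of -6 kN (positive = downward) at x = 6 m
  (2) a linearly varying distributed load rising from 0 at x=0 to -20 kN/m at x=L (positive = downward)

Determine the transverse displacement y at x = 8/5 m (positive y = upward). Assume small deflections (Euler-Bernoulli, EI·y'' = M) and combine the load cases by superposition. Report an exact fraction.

y(8/5) = 47681/23437500 m

Load 1 — point force P=-6 kN at a=6 m (b=L-a=2):
  y_1 = -Pb²x²(3aL-(3a+b)x)/(6L³EI)  [x≤a] = -(-6)·2²·(8/5)²·(3·6·8-(3·6+2)·(8/5))/(6·8³·20000) = 7/62500 m
Load 2 — triangular load w₀=-20 kN/m (0→w₀ over full span):
  y_2 = -w₀x²(L-x)²(x+2L)/(120LEI) = -(-20)·(8/5)²·(8-(8/5))²·((8/5)+2·8)/(120·8·20000) = 11264/5859375 m
Superposition: y = Σ y_i = 47681/23437500 m ≈ 0.002034 m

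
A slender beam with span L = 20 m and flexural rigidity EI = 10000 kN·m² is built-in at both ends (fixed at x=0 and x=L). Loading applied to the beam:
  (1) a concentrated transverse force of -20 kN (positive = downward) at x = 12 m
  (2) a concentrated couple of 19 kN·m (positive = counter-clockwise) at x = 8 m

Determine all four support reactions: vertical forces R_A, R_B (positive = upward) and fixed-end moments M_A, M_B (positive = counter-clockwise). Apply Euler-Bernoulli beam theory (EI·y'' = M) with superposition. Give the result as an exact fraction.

Load 1 — point force P=-20 kN at a=12 m (b=L-a=8):
  R_A = Pb²(3a+b)/L³ = (-20)·8²·(3·12+8)/20³ = -176/25 kN
  M_A = Pab²/L² = (-20)·12·8²/20² = -192/5 kN·m
  R_B = Pa²(a+3b)/L³ = (-20)·12²·(12+3·8)/20³ = -324/25 kN
  M_B = -Pa²b/L² = -(-20)·12²·8/20² = 288/5 kN·m
Load 2 — applied couple M₀=19 kN·m at a=8 m (b=L-a=12):
  R_A = 6M₀ab/L³ = 6·19·8·12/20³ = 171/125 kN
  M_A = M₀b(2a-b)/L² = 19·12·(2·8-12)/20² = 57/25 kN·m
  R_B = -6M₀ab/L³ = -6·19·8·12/20³ = -171/125 kN
  M_B = M₀a(2b-a)/L² = 19·8·(2·12-8)/20² = 152/25 kN·m
Superposition: R_A = -709/125 kN, M_A = -903/25 kN·m, R_B = -1791/125 kN, M_B = 1592/25 kN·m

R_A = -709/125 kN, M_A = -903/25 kN·m, R_B = -1791/125 kN, M_B = 1592/25 kN·m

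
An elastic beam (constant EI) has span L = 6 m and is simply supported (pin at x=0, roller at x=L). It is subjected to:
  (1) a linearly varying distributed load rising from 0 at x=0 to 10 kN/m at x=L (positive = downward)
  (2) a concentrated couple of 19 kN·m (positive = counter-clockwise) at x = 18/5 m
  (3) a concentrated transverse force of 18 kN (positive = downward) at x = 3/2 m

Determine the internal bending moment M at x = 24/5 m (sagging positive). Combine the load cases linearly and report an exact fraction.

M(24/5) = 472/25 kN·m

Load 1 — triangular load w₀=10 kN/m (0→w₀ over full span):
  M_1 = w₀Lx/6 - w₀x³/(6L) = 10·6·(24/5)/6 - 10·(24/5)³/(6·6) = 432/25 kN·m
Load 2 — applied couple M₀=19 kN·m at a=18/5 m (b=L-a=12/5):
  M_2 = M₀x/L - M₀  [x>a] = 19·(24/5)/6 - 19 = -19/5 kN·m
Load 3 — point force P=18 kN at a=3/2 m (b=L-a=9/2):
  M_3 = Pa(L-x)/L  [x>a] = 18·(3/2)·(6-(24/5))/6 = 27/5 kN·m
Superposition: M = Σ M_i = 472/25 kN·m ≈ 18.880000 kN·m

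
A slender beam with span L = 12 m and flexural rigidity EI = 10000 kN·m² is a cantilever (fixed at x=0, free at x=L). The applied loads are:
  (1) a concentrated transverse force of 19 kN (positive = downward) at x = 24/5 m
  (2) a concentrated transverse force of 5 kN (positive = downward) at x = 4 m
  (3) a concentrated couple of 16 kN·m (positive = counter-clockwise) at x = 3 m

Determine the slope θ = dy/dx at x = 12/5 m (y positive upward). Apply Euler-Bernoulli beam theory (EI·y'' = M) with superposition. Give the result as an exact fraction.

θ(12/5) = -249/15625 rad

Load 1 — point force P=19 kN at a=24/5 m (b=L-a=36/5):
  θ_1 = -Px(2a-x)/(2EI)  [x≤a] = -19·(12/5)·(2·(24/5)-(12/5))/(2·10000) = -513/31250 rad
Load 2 — point force P=5 kN at a=4 m (b=L-a=8):
  θ_2 = -Px(2a-x)/(2EI)  [x≤a] = -5·(12/5)·(2·4-(12/5))/(2·10000) = -21/6250 rad
Load 3 — applied couple M₀=16 kN·m at a=3 m (b=L-a=9):
  θ_3 = M₀x/EI  [x≤a] = 16·(12/5)/10000 = 12/3125 rad
Superposition: θ = Σ θ_i = -249/15625 rad ≈ -0.015936 rad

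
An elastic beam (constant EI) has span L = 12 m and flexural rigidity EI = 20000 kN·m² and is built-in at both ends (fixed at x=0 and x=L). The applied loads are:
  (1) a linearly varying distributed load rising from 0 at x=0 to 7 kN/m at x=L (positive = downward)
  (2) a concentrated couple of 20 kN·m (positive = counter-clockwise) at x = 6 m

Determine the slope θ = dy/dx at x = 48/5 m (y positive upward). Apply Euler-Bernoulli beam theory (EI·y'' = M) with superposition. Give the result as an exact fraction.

θ(48/5) = 3657/1562500 rad

Load 1 — triangular load w₀=7 kN/m (0→w₀ over full span):
  θ_1 = -w₀(2x(L-x)(L-2x)(x+2L)+x²(L-x)²)/(120LEI) = -7·(2·(48/5)·(12-(48/5))·(12-2·(48/5))·((48/5)+2·12)+(48/5)²·(12-(48/5))²)/(120·12·20000) = 1008/390625 rad
Load 2 — applied couple M₀=20 kN·m at a=6 m (b=L-a=6):
  θ_2 = (R_Ax²/2 - M_Ax - M₀(x-a))/EI  [x>a] with R_A=5/2, M_A=5 = ((5/2)·(48/5)²/2 - 5·(48/5) - 20·((48/5)-6))/20000 = -3/12500 rad
Superposition: θ = Σ θ_i = 3657/1562500 rad ≈ 0.002340 rad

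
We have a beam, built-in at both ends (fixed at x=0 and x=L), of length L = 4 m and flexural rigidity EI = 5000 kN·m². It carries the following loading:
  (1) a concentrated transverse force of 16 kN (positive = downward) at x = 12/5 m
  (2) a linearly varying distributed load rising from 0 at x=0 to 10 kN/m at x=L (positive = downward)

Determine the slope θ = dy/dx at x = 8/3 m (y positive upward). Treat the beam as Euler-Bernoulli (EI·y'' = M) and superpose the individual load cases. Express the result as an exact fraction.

θ(8/3) = 18664/18984375 rad

Load 1 — point force P=16 kN at a=12/5 m (b=L-a=8/5):
  θ_1 = Pa²(L-x)(2bL-(3b+a)(L-x))/(2L³EI)  [x>a] = 16·(12/5)²·(4-(8/3))·(2·(8/5)·4-(3·(8/5)+(12/5))·(4-(8/3)))/(2·4³·5000) = 48/78125 rad
Load 2 — triangular load w₀=10 kN/m (0→w₀ over full span):
  θ_2 = -w₀(2x(L-x)(L-2x)(x+2L)+x²(L-x)²)/(120LEI) = -10·(2·(8/3)·(4-(8/3))·(4-2·(8/3))·((8/3)+2·4)+(8/3)²·(4-(8/3))²)/(120·4·5000) = 56/151875 rad
Superposition: θ = Σ θ_i = 18664/18984375 rad ≈ 0.000983 rad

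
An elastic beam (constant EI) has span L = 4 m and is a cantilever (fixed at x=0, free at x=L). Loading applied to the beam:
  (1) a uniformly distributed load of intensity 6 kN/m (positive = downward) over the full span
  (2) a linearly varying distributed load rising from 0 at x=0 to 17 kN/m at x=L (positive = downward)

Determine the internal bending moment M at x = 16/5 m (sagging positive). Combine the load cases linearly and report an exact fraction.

Load 1 — uniform load w=6 kN/m over full span:
  M_1 = -w(L-x)²/2 = -6·(4-(16/5))²/2 = -48/25 kN·m
Load 2 — triangular load w₀=17 kN/m (0→w₀ over full span):
  M_2 = w₀Lx/2 - w₀L²/3 - w₀x³/(6L) = 17·4·(16/5)/2 - 17·4²/3 - 17·(16/5)³/(6·4) = -1904/375 kN·m
Superposition: M = Σ M_i = -2624/375 kN·m ≈ -6.997333 kN·m

M(16/5) = -2624/375 kN·m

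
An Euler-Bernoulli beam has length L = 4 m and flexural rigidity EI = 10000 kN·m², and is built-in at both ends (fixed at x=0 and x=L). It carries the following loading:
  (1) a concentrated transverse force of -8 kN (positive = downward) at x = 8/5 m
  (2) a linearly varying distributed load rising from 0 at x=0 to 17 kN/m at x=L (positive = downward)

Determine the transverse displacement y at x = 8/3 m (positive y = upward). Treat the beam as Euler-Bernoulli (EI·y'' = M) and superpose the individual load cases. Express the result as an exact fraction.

y(8/3) = -17984/56953125 m

Load 1 — point force P=-8 kN at a=8/5 m (b=L-a=12/5):
  y_1 = -Pa²(L-x)²(3bL-(3b+a)(L-x))/(6L³EI)  [x>a] = -(-8)·(8/5)²·(4-(8/3))²·(3·(12/5)·4-(3·(12/5)+(8/5))·(4-(8/3)))/(6·4³·10000) = 1024/6328125 m
Load 2 — triangular load w₀=17 kN/m (0→w₀ over full span):
  y_2 = -w₀x²(L-x)²(x+2L)/(120LEI) = -17·(8/3)²·(4-(8/3))²·((8/3)+2·4)/(120·4·10000) = -1088/2278125 m
Superposition: y = Σ y_i = -17984/56953125 m ≈ -0.000316 m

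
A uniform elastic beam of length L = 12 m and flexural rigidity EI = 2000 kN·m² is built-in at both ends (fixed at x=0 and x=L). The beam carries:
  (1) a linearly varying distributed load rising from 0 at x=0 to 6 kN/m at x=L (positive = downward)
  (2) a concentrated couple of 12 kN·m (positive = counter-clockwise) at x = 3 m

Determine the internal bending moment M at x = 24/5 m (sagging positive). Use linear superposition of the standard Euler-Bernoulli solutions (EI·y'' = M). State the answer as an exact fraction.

Load 1 — triangular load w₀=6 kN/m (0→w₀ over full span):
  M_1 = 3w₀Lx/20 - w₀L²/30 - w₀x³/(6L) = 3·6·12·(24/5)/20 - 6·12²/30 - 6·(24/5)³/(6·12) = 1728/125 kN·m
Load 2 — applied couple M₀=12 kN·m at a=3 m (b=L-a=9):
  M_2 = R_Ax - M_A - M₀  [x>a] with R_A=9/8, M_A=-9/4 = (9/8)·(24/5) - (-9/4) - 12 = -87/20 kN·m
Superposition: M = Σ M_i = 4737/500 kN·m ≈ 9.474000 kN·m

M(24/5) = 4737/500 kN·m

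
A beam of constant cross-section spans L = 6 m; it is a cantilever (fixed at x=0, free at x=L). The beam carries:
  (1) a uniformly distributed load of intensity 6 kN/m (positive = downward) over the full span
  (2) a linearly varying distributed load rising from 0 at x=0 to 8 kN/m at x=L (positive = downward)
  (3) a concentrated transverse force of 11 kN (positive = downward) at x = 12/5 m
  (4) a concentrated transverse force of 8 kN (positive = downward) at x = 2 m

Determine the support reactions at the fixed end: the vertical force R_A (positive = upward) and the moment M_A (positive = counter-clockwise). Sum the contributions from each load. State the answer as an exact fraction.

Load 1 — uniform load w=6 kN/m over full span:
  R_A = wL = 6·6 = 36 kN
  M_A = wL²/2 = 6·6²/2 = 108 kN·m
Load 2 — triangular load w₀=8 kN/m (0→w₀ over full span):
  R_A = w₀L/2 = 8·6/2 = 24 kN
  M_A = w₀L²/3 = 8·6²/3 = 96 kN·m
Load 3 — point force P=11 kN at a=12/5 m (b=L-a=18/5):
  R_A = P = 11 kN
  M_A = Pa = 11·(12/5) = 132/5 kN·m
Load 4 — point force P=8 kN at a=2 m (b=L-a=4):
  R_A = P = 8 kN
  M_A = Pa = 8·2 = 16 kN·m
Superposition: R_A = 79 kN, M_A = 1232/5 kN·m

R_A = 79 kN, M_A = 1232/5 kN·m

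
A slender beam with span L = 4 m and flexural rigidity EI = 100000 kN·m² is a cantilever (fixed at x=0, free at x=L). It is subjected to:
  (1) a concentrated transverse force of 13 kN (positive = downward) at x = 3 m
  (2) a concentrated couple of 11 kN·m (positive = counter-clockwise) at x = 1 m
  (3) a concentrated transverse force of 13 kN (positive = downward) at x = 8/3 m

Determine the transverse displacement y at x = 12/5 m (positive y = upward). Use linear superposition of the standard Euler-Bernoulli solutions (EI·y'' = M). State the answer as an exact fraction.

y(12/5) = -32839/25000000 m

Load 1 — point force P=13 kN at a=3 m (b=L-a=1):
  y_1 = -Px²(3a-x)/(6EI)  [x≤a] = -13·(12/5)²·(3·3-(12/5))/(6·100000) = -1287/1562500 m
Load 2 — applied couple M₀=11 kN·m at a=1 m (b=L-a=3):
  y_2 = M₀a(2x-a)/(2EI)  [x>a] = 11·1·(2·(12/5)-1)/(2·100000) = 209/1000000 m
Load 3 — point force P=13 kN at a=8/3 m (b=L-a=4/3):
  y_3 = -Px²(3a-x)/(6EI)  [x≤a] = -13·(12/5)²·(3·(8/3)-(12/5))/(6·100000) = -273/390625 m
Superposition: y = Σ y_i = -32839/25000000 m ≈ -0.001314 m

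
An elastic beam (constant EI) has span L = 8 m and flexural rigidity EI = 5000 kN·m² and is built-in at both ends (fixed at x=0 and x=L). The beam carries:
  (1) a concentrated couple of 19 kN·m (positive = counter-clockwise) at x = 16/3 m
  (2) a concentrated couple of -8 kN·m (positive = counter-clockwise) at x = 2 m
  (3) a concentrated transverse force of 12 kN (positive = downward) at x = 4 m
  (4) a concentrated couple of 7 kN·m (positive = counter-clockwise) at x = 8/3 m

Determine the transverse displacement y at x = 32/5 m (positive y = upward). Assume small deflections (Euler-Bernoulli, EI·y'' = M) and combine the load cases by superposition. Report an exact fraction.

Load 1 — applied couple M₀=19 kN·m at a=16/3 m (b=L-a=8/3):
  y_1 = (R_Ax³/6 - M_Ax²/2 - M₀(x-a)²/2)/EI  [x>a] with R_A=19/6, M_A=19/3 = ((19/6)·(32/5)³/6 - (19/3)·(32/5)²/2 - 19·((32/5)-(16/3))²/2)/5000 = -304/703125 m
Load 2 — applied couple M₀=-8 kN·m at a=2 m (b=L-a=6):
  y_2 = (R_Ax³/6 - M_Ax²/2 - M₀(x-a)²/2)/EI  [x>a] with R_A=-9/8, M_A=3/2 = ((-9/8)·(32/5)³/6 - (3/2)·(32/5)²/2 - (-8)·((32/5)-2)²/2)/5000 = -38/78125 m
Load 3 — point force P=12 kN at a=4 m (b=L-a=4):
  y_3 = -Pa²(L-x)²(3bL-(3b+a)(L-x))/(6L³EI)  [x>a] = -12·4²·(8-(32/5))²·(3·4·8-(3·4+4)·(8-(32/5)))/(6·8³·5000) = -176/78125 m
Load 4 — applied couple M₀=7 kN·m at a=8/3 m (b=L-a=16/3):
  y_4 = (R_Ax³/6 - M_Ax²/2 - M₀(x-a)²/2)/EI  [x>a] with R_A=7/6, M_A=0 = ((7/6)·(32/5)³/6 - 0·(32/5)²/2 - 7·((32/5)-(8/3))²/2)/5000 = 308/703125 m
Superposition: y = Σ y_i = -1922/703125 m ≈ -0.002734 m

y(32/5) = -1922/703125 m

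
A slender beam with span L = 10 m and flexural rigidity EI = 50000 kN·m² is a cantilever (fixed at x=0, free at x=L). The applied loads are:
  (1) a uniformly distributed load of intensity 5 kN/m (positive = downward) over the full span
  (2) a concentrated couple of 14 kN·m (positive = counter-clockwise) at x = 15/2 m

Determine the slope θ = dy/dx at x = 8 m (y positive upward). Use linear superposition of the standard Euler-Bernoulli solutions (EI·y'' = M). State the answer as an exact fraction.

Load 1 — uniform load w=5 kN/m over full span:
  θ_1 = -wx(x²-3Lx+3L²)/(6EI) = -5·8·(8²-3·10·8+3·10²)/(6·50000) = -31/1875 rad
Load 2 — applied couple M₀=14 kN·m at a=15/2 m (b=L-a=5/2):
  θ_2 = M₀a/EI  [x>a] = 14·(15/2)/50000 = 21/10000 rad
Superposition: θ = Σ θ_i = -433/30000 rad ≈ -0.014433 rad

θ(8) = -433/30000 rad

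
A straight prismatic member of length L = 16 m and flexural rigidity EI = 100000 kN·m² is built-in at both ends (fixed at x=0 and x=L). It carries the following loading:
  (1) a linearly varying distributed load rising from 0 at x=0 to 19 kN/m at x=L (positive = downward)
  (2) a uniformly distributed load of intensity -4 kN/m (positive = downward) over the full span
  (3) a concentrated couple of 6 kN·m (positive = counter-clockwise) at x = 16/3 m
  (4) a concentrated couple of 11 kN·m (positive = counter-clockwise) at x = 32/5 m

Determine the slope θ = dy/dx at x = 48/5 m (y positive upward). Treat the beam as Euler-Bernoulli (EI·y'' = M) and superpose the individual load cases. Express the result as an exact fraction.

Load 1 — triangular load w₀=19 kN/m (0→w₀ over full span):
  θ_1 = -w₀(2x(L-x)(L-2x)(x+2L)+x²(L-x)²)/(120LEI) = -19·(2·(48/5)·(16-(48/5))·(16-2·(48/5))·((48/5)+2·16)+(48/5)²·(16-(48/5))²)/(120·16·100000) = 2432/1953125 rad
Load 2 — uniform load w=-4 kN/m over full span:
  θ_2 = -wx(L-x)(L-2x)/(12EI) = -(-4)·(48/5)·(16-(48/5))·(16-2·(48/5))/(12·100000) = -256/390625 rad
Load 3 — applied couple M₀=6 kN·m at a=16/3 m (b=L-a=32/3):
  θ_3 = (R_Ax²/2 - M_Ax - M₀(x-a))/EI  [x>a] with R_A=1/2, M_A=0 = ((1/2)·(48/5)²/2 - 0·(48/5) - 6·((48/5)-(16/3)))/100000 = -2/78125 rad
Load 4 — applied couple M₀=11 kN·m at a=32/5 m (b=L-a=48/5):
  θ_4 = (R_Ax²/2 - M_Ax - M₀(x-a))/EI  [x>a] with R_A=99/100, M_A=33/25 = ((99/100)·(48/5)²/2 - (33/25)·(48/5) - 11·((48/5)-(32/5)))/100000 = -44/1953125 rad
Superposition: θ = Σ θ_i = 1058/1953125 rad ≈ 0.000542 rad

θ(48/5) = 1058/1953125 rad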